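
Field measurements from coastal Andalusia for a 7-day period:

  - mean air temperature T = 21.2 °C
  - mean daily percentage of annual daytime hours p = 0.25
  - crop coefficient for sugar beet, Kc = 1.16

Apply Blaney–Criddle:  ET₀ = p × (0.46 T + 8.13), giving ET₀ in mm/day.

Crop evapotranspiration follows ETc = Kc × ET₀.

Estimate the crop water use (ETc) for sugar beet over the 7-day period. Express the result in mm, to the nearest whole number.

ET₀ = 0.25 × (0.46 × 21.2 + 8.13) = 0.25 × 17.882 = 4.4705 mm/d
ETc = Kc × ET₀ = 1.16 × 4.4705 = 5.1858 mm/d
Over 7 days: 5.1858 × 7 = 36.301 mm

36 mm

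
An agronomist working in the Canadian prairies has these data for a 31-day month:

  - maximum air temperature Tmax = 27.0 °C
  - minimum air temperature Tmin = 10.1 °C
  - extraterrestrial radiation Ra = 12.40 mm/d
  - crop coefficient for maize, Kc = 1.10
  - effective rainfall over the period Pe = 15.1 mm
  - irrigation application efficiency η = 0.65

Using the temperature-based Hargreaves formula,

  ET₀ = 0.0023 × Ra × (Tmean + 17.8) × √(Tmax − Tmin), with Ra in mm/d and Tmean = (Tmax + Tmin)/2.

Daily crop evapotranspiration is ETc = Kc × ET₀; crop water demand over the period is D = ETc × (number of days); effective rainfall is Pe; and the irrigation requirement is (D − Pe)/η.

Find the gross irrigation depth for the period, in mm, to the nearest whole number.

Tmean = (27.0 + 10.1)/2 = 18.55 °C
ET₀ = 0.0023 × 12.40 × (18.55 + 17.8) × √16.9 = 0.0023 × 12.40 × 36.35 × 4.1110 = 4.2619 mm/d
ETc = Kc × ET₀ = 1.10 × 4.2619 = 4.6881 mm/d
Crop demand D = ETc × 31 d = 4.6881 × 31 = 145.331 mm
D − Pe = 145.331 − 15.1 = 130.231 mm
Gross irrigation = 130.231 / 0.65 = 200.355 mm

200 mm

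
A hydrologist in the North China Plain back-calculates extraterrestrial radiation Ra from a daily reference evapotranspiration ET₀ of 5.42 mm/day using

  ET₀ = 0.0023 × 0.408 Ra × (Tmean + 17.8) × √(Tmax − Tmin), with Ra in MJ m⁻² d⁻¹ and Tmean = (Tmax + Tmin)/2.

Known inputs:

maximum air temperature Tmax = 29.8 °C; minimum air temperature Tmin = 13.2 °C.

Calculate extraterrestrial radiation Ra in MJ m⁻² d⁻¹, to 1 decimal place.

36.1 MJ m⁻² d⁻¹

Tmean = (29.8+13.2)/2 = 21.50 °C; ΔT = 16.6
Ra = ET₀ / [0.0023 × 0.408 × (Tmean+17.8) × √ΔT]
   = 5.42 / (0.0023 × 0.408 × 39.30 × 4.0743) = 36.072 MJ m⁻² d⁻¹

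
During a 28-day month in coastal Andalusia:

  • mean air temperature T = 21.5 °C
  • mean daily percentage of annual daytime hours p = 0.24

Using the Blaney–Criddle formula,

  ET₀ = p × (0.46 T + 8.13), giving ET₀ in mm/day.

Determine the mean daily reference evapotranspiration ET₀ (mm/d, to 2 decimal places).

ET₀ = 0.24 × (0.46 × 21.5 + 8.13) = 0.24 × 18.020 = 4.3248 mm/d

4.32 mm/d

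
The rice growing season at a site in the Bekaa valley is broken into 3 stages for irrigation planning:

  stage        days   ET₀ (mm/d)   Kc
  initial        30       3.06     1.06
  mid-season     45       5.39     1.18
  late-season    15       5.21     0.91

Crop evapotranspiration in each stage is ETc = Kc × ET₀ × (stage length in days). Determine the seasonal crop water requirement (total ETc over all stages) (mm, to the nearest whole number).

455 mm

initial: 1.06 × 3.06 × 30 = 97.31 mm
mid-season: 1.18 × 5.39 × 45 = 286.21 mm
late-season: 0.91 × 5.21 × 15 = 71.12 mm
Seasonal total = 454.64 mm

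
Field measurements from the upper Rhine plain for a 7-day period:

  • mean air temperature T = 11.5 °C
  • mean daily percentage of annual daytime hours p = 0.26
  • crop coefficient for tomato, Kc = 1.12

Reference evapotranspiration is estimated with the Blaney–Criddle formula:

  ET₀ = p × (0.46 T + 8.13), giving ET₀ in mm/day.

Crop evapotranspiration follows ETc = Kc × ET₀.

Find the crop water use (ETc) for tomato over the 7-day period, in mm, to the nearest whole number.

27 mm

ET₀ = 0.26 × (0.46 × 11.5 + 8.13) = 0.26 × 13.420 = 3.4892 mm/d
ETc = Kc × ET₀ = 1.12 × 3.4892 = 3.9079 mm/d
Over 7 days: 3.9079 × 7 = 27.355 mm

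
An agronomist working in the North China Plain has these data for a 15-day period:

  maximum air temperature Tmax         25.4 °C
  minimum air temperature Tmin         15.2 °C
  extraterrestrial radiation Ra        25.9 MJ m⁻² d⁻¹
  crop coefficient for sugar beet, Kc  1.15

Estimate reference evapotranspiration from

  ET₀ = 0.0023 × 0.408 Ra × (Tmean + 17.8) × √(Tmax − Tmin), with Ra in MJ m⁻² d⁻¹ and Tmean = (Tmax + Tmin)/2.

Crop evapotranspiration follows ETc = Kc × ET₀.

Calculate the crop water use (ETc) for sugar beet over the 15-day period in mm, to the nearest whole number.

51 mm

Tmean = (25.4 + 15.2)/2 = 20.30 °C
0.408 Ra = 0.408 × 25.9 = 10.5672 mm/d equivalent
ET₀ = 0.0023 × 10.5672 × (20.30 + 17.8) × √10.2 = 0.0023 × 10.5672 × 38.10 × 3.1937 = 2.9574 mm/d
ETc = Kc × ET₀ = 1.15 × 2.9574 = 3.4010 mm/d
Over 15 days: 3.4010 × 15 = 51.015 mm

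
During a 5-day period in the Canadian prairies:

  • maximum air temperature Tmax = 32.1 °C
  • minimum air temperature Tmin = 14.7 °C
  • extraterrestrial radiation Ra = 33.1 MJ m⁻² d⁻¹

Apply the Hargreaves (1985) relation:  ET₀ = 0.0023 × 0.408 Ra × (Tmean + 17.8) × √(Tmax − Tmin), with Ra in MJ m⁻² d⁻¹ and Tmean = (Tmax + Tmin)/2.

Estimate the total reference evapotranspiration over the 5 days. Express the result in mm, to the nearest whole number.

Tmean = (32.1 + 14.7)/2 = 23.40 °C
0.408 Ra = 0.408 × 33.1 = 13.5048 mm/d equivalent
ET₀ = 0.0023 × 13.5048 × (23.40 + 17.8) × √17.4 = 0.0023 × 13.5048 × 41.20 × 4.1713 = 5.3381 mm/d
Over 5 days: 5.3381 × 5 = 26.691 mm

27 mm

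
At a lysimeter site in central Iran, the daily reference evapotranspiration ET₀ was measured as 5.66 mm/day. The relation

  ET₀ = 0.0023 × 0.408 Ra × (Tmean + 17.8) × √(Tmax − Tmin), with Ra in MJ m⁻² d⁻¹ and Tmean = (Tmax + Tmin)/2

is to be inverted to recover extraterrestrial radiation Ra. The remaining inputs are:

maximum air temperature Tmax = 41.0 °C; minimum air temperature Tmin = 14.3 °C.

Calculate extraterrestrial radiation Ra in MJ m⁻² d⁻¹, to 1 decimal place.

25.7 MJ m⁻² d⁻¹

Tmean = (41.0+14.3)/2 = 27.65 °C; ΔT = 26.7
Ra = ET₀ / [0.0023 × 0.408 × (Tmean+17.8) × √ΔT]
   = 5.66 / (0.0023 × 0.408 × 45.45 × 5.1672) = 25.683 MJ m⁻² d⁻¹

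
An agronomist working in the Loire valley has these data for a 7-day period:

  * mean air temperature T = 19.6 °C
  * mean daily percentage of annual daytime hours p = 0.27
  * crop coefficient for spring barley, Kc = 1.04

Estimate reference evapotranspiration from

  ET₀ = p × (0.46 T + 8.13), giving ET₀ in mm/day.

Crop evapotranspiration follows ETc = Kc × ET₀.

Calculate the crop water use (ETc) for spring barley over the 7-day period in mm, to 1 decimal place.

ET₀ = 0.27 × (0.46 × 19.6 + 8.13) = 0.27 × 17.146 = 4.6294 mm/d
ETc = Kc × ET₀ = 1.04 × 4.6294 = 4.8146 mm/d
Over 7 days: 4.8146 × 7 = 33.702 mm

33.7 mm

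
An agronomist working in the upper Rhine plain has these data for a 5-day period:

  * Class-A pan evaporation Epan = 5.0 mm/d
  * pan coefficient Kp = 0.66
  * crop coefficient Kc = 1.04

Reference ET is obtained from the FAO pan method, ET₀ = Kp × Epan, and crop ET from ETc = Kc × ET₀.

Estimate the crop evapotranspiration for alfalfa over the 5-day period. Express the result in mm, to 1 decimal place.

ET₀ = 0.66 × 5.0 = 3.3000 mm/d
ETc = Kc × ET₀ = 1.04 × 3.3000 = 3.4320 mm/d
Over 5 days: 3.4320 × 5 = 17.160 mm

17.2 mm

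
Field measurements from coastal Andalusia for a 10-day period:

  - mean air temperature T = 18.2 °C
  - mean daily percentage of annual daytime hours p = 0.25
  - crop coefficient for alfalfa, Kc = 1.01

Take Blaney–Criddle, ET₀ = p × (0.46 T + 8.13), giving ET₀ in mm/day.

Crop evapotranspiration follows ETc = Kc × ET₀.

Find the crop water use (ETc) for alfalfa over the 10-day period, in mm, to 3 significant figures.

ET₀ = 0.25 × (0.46 × 18.2 + 8.13) = 0.25 × 16.502 = 4.1255 mm/d
ETc = Kc × ET₀ = 1.01 × 4.1255 = 4.1668 mm/d
Over 10 days: 4.1668 × 10 = 41.668 mm

41.7 mm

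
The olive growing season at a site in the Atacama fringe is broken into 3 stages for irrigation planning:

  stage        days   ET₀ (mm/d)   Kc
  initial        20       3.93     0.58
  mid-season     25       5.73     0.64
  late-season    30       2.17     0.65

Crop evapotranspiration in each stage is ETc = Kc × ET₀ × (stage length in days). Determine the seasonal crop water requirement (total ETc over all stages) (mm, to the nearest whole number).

180 mm

initial: 0.58 × 3.93 × 20 = 45.59 mm
mid-season: 0.64 × 5.73 × 25 = 91.68 mm
late-season: 0.65 × 2.17 × 30 = 42.32 mm
Seasonal total = 179.59 mm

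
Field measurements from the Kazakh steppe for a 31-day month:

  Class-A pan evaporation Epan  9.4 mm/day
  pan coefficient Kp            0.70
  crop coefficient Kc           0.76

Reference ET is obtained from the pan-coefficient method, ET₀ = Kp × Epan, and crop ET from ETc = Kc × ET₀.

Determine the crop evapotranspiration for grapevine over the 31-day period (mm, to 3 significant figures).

ET₀ = 0.70 × 9.4 = 6.5800 mm/d
ETc = Kc × ET₀ = 0.76 × 6.5800 = 5.0008 mm/d
Over 31 days: 5.0008 × 31 = 155.025 mm

155 mm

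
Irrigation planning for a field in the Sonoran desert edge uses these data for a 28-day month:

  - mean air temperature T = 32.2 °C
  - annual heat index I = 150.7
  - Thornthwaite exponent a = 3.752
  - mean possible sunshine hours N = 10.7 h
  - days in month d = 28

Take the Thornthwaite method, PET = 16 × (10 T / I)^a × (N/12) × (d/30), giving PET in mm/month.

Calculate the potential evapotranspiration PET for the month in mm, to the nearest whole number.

10T/I = 10 × 32.2 / 150.7 = 2.1367
(10T/I)^a = 2.1367^3.752 = 17.2662
Uncorrected PET = 16 × 17.2662 = 276.259 mm
Correction = (N/12)(d/30) = (10.7/12)(28/30) = 0.8322
PET = 276.259 × 0.8322 = 229.903 mm/month

230 mm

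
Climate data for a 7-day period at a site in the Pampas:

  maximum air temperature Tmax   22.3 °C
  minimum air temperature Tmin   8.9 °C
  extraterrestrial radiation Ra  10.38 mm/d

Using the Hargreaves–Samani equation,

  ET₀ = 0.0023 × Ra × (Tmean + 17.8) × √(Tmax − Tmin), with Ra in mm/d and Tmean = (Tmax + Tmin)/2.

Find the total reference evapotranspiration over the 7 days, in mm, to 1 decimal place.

Tmean = (22.3 + 8.9)/2 = 15.60 °C
ET₀ = 0.0023 × 10.38 × (15.60 + 17.8) × √13.4 = 0.0023 × 10.38 × 33.40 × 3.6606 = 2.9189 mm/d
Over 7 days: 2.9189 × 7 = 20.432 mm

20.4 mm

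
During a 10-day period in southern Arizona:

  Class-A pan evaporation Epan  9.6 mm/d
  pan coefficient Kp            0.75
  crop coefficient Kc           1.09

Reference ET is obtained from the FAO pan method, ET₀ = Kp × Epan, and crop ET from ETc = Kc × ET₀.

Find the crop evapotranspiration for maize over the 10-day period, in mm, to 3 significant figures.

78.5 mm

ET₀ = 0.75 × 9.6 = 7.2000 mm/d
ETc = Kc × ET₀ = 1.09 × 7.2000 = 7.8480 mm/d
Over 10 days: 7.8480 × 10 = 78.480 mm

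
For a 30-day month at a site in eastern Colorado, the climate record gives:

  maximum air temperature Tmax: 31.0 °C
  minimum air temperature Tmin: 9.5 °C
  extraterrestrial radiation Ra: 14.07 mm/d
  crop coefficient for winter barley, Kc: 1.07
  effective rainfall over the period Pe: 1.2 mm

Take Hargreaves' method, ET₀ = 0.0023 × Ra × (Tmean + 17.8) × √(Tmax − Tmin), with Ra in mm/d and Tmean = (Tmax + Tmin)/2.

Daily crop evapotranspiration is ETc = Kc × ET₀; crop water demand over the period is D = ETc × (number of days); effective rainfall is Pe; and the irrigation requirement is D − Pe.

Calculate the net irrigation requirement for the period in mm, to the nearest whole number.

Tmean = (31.0 + 9.5)/2 = 20.25 °C
ET₀ = 0.0023 × 14.07 × (20.25 + 17.8) × √21.5 = 0.0023 × 14.07 × 38.05 × 4.6368 = 5.7095 mm/d
ETc = Kc × ET₀ = 1.07 × 5.7095 = 6.1092 mm/d
Crop demand D = ETc × 30 d = 6.1092 × 30 = 183.276 mm
D − Pe = 183.276 − 1.2 = 182.076 mm

182 mm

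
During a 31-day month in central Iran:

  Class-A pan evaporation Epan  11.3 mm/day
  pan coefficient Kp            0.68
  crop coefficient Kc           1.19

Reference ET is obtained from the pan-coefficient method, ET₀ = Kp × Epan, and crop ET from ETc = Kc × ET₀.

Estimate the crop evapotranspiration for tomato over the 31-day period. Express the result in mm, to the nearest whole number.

283 mm

ET₀ = 0.68 × 11.3 = 7.6840 mm/d
ETc = Kc × ET₀ = 1.19 × 7.6840 = 9.1440 mm/d
Over 31 days: 9.1440 × 31 = 283.464 mm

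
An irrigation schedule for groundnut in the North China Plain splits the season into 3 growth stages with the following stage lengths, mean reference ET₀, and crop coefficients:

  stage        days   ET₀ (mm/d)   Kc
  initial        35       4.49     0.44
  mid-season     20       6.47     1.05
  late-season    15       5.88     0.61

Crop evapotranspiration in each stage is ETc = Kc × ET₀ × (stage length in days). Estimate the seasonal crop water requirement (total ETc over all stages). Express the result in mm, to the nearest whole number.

259 mm

initial: 0.44 × 4.49 × 35 = 69.15 mm
mid-season: 1.05 × 6.47 × 20 = 135.87 mm
late-season: 0.61 × 5.88 × 15 = 53.80 mm
Seasonal total = 258.82 mm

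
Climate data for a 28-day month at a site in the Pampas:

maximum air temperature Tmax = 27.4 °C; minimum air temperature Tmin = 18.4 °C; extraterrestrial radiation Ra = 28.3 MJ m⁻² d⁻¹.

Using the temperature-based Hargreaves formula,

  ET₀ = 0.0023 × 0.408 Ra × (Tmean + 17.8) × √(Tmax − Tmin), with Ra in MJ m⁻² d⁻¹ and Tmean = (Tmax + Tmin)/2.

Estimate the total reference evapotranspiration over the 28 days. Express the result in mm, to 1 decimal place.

90.8 mm

Tmean = (27.4 + 18.4)/2 = 22.90 °C
0.408 Ra = 0.408 × 28.3 = 11.5464 mm/d equivalent
ET₀ = 0.0023 × 11.5464 × (22.90 + 17.8) × √9.0 = 0.0023 × 11.5464 × 40.70 × 3.0000 = 3.2426 mm/d
Over 28 days: 3.2426 × 28 = 90.793 mm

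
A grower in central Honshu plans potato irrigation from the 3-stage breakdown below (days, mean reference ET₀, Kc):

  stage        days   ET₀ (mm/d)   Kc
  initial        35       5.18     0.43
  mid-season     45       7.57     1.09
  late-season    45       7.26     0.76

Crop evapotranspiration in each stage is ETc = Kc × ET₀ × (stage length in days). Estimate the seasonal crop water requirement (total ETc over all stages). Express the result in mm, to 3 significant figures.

698 mm

initial: 0.43 × 5.18 × 35 = 77.96 mm
mid-season: 1.09 × 7.57 × 45 = 371.31 mm
late-season: 0.76 × 7.26 × 45 = 248.29 mm
Seasonal total = 697.56 mm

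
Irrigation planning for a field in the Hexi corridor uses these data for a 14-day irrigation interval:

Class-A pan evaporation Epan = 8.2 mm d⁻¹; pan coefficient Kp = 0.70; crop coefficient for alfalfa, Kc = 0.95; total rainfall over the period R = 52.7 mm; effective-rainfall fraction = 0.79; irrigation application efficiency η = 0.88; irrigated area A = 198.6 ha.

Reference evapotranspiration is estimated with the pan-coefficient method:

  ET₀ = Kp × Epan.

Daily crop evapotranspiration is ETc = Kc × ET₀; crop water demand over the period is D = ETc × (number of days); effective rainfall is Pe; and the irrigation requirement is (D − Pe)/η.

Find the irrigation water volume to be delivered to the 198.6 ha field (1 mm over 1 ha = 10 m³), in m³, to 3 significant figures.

ET₀ = 0.70 × 8.2 = 5.7400 mm/d
ETc = Kc × ET₀ = 0.95 × 5.7400 = 5.4530 mm/d
Crop demand D = ETc × 14 d = 5.4530 × 14 = 76.342 mm
Pe = 0.79 × 52.7 = 41.633 mm
D − Pe = 76.342 − 41.633 = 34.709 mm
Gross irrigation = 34.709 / 0.88 = 39.442 mm
Volume = 39.442 mm × 198.6 ha × 10 = 78331.8 m³

78300 m³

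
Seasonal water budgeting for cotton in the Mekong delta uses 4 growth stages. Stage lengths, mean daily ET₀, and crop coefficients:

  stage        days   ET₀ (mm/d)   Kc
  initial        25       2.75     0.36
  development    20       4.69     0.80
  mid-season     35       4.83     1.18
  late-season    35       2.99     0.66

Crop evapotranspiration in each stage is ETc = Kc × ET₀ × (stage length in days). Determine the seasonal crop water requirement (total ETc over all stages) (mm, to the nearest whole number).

368 mm

initial: 0.36 × 2.75 × 25 = 24.75 mm
development: 0.80 × 4.69 × 20 = 75.04 mm
mid-season: 1.18 × 4.83 × 35 = 199.48 mm
late-season: 0.66 × 2.99 × 35 = 69.07 mm
Seasonal total = 368.34 mm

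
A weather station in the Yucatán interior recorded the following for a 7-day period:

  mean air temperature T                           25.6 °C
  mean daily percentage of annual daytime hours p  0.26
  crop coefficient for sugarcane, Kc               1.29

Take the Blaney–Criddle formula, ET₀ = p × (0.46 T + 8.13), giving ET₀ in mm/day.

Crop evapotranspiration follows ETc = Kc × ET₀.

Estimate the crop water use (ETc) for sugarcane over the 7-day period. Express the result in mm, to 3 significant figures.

46.7 mm

ET₀ = 0.26 × (0.46 × 25.6 + 8.13) = 0.26 × 19.906 = 5.1756 mm/d
ETc = Kc × ET₀ = 1.29 × 5.1756 = 6.6765 mm/d
Over 7 days: 6.6765 × 7 = 46.736 mm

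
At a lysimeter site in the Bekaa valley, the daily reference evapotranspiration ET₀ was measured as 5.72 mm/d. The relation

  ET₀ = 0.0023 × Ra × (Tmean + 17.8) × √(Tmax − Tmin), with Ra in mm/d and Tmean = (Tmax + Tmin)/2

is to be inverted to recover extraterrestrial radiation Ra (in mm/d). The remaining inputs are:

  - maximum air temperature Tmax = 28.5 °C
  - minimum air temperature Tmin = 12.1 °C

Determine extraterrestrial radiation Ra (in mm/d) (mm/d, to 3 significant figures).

16.1 mm/d

Tmean = 20.30 °C; √ΔT = 4.0497
Ra = ET₀ / [0.0023 × (Tmean+17.8) × √ΔT] = 5.72 / (0.0023 × 38.10 × 4.0497) = 16.118 mm/d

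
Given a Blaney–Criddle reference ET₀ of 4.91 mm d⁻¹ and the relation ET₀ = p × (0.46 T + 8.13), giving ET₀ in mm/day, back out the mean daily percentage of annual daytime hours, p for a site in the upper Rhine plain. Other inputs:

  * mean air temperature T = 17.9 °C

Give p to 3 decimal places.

p = ET₀ / (0.46 T + 8.13) = 4.91 / (0.46 × 17.9 + 8.13) = 4.91 / 16.364 = 0.3000

0.300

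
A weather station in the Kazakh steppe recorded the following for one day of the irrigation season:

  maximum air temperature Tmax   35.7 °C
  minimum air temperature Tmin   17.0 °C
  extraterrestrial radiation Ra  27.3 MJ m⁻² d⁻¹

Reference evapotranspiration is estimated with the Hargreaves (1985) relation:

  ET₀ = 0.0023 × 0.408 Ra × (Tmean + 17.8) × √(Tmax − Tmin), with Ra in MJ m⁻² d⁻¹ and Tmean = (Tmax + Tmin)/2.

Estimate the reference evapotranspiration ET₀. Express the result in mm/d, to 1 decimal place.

4.9 mm/d

Tmean = (35.7 + 17.0)/2 = 26.35 °C
0.408 Ra = 0.408 × 27.3 = 11.1384 mm/d equivalent
ET₀ = 0.0023 × 11.1384 × (26.35 + 17.8) × √18.7 = 0.0023 × 11.1384 × 44.15 × 4.3243 = 4.8910 mm/d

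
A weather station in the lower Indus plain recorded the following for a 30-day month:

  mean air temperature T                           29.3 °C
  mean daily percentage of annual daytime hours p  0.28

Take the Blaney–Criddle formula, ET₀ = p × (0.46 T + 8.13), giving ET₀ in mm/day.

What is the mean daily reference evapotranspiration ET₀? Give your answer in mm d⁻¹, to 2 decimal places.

6.05 mm d⁻¹

ET₀ = 0.28 × (0.46 × 29.3 + 8.13) = 0.28 × 21.608 = 6.0502 mm/d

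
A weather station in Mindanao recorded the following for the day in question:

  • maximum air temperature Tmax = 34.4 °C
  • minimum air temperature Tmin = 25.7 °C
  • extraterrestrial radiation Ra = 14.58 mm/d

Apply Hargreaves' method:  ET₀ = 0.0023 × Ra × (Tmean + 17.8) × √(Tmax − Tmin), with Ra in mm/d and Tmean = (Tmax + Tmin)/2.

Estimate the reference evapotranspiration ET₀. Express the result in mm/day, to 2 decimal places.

Tmean = (34.4 + 25.7)/2 = 30.05 °C
ET₀ = 0.0023 × 14.58 × (30.05 + 17.8) × √8.7 = 0.0023 × 14.58 × 47.85 × 2.9496 = 4.7329 mm/d

4.73 mm/day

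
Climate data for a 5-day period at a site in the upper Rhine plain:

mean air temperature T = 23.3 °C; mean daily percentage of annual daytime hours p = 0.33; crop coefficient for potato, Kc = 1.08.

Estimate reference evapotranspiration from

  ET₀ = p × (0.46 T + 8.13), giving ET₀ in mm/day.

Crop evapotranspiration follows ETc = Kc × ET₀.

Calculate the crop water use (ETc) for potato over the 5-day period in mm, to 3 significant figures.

33.6 mm

ET₀ = 0.33 × (0.46 × 23.3 + 8.13) = 0.33 × 18.848 = 6.2198 mm/d
ETc = Kc × ET₀ = 1.08 × 6.2198 = 6.7174 mm/d
Over 5 days: 6.7174 × 5 = 33.587 mm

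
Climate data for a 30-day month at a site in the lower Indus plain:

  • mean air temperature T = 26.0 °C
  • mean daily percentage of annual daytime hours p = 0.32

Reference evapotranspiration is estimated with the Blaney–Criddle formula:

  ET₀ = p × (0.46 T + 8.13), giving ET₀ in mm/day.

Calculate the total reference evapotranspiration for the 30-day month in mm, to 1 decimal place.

192.9 mm

ET₀ = 0.32 × (0.46 × 26.0 + 8.13) = 0.32 × 20.090 = 6.4288 mm/d
Monthly total = 6.4288 × 30 = 192.864 mm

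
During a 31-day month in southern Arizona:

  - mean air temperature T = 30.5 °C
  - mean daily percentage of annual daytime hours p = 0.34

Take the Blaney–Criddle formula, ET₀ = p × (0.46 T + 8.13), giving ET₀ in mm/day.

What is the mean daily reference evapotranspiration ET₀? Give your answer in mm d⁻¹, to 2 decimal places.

7.53 mm d⁻¹

ET₀ = 0.34 × (0.46 × 30.5 + 8.13) = 0.34 × 22.160 = 7.5344 mm/d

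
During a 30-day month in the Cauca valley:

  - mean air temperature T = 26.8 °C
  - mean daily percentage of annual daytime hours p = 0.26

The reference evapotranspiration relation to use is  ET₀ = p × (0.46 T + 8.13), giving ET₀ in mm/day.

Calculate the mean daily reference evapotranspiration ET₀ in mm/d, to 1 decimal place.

ET₀ = 0.26 × (0.46 × 26.8 + 8.13) = 0.26 × 20.458 = 5.3191 mm/d

5.3 mm/d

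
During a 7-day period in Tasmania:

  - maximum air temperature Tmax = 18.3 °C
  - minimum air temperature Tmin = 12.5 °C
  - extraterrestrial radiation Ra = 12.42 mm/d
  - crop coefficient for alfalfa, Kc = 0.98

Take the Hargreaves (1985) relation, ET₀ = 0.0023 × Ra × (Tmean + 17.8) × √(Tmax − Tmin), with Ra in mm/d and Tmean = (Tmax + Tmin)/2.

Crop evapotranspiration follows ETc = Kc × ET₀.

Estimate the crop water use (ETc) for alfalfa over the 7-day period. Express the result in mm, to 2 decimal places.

Tmean = (18.3 + 12.5)/2 = 15.40 °C
ET₀ = 0.0023 × 12.42 × (15.40 + 17.8) × √5.8 = 0.0023 × 12.42 × 33.20 × 2.4083 = 2.2840 mm/d
ETc = Kc × ET₀ = 0.98 × 2.2840 = 2.2383 mm/d
Over 7 days: 2.2383 × 7 = 15.668 mm

15.67 mm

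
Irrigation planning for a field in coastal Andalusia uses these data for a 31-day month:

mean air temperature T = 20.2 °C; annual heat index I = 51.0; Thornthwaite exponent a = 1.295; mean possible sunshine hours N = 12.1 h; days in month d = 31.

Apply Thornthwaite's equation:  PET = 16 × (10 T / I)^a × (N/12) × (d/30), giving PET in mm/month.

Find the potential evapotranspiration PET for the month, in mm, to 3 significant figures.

10T/I = 10 × 20.2 / 51.0 = 3.9608
(10T/I)^a = 3.9608^1.295 = 5.9447
Uncorrected PET = 16 × 5.9447 = 95.115 mm
Correction = (N/12)(d/30) = (12.1/12)(31/30) = 1.0419
PET = 95.115 × 1.0419 = 99.100 mm/month

99.1 mm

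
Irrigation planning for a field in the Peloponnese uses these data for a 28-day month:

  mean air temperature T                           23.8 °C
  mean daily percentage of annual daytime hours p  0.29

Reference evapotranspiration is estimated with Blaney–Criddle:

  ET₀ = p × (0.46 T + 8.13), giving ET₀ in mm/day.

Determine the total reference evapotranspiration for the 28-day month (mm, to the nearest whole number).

155 mm

ET₀ = 0.29 × (0.46 × 23.8 + 8.13) = 0.29 × 19.078 = 5.5326 mm/d
Monthly total = 5.5326 × 28 = 154.913 mm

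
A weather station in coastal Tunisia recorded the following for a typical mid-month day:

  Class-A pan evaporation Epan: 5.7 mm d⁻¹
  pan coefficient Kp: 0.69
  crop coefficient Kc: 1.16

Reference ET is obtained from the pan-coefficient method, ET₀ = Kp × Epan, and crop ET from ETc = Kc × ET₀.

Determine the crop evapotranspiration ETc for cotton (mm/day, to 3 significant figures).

ET₀ = 0.69 × 5.7 = 3.9330 mm/d
ETc = Kc × ET₀ = 1.16 × 3.9330 = 4.5623 mm/d

4.56 mm/day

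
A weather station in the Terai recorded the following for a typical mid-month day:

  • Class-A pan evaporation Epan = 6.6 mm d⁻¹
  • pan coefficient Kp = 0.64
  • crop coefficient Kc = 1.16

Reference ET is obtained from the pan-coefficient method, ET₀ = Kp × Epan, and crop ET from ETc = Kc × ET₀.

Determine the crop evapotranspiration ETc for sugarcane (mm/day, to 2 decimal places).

ET₀ = 0.64 × 6.6 = 4.2240 mm/d
ETc = Kc × ET₀ = 1.16 × 4.2240 = 4.8998 mm/d

4.90 mm/day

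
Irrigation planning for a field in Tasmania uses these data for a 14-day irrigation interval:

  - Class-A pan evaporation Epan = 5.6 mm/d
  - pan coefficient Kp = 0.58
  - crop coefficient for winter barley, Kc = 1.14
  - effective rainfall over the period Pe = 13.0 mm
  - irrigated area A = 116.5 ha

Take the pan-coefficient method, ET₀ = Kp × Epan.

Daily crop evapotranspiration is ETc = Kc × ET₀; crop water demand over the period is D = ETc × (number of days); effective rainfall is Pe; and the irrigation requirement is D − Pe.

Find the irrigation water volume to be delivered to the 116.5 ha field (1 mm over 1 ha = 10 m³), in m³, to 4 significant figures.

ET₀ = 0.58 × 5.6 = 3.2480 mm/d
ETc = Kc × ET₀ = 1.14 × 3.2480 = 3.7027 mm/d
Crop demand D = ETc × 14 d = 3.7027 × 14 = 51.838 mm
D − Pe = 51.838 − 13.0 = 38.838 mm
Volume = 38.838 mm × 116.5 ha × 10 = 45246.3 m³

45250 m³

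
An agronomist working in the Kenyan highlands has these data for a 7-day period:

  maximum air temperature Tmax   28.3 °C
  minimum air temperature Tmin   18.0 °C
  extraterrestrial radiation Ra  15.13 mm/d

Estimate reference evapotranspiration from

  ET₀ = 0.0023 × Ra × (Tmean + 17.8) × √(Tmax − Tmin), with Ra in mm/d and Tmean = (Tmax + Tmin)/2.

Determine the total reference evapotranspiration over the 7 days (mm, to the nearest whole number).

32 mm

Tmean = (28.3 + 18.0)/2 = 23.15 °C
ET₀ = 0.0023 × 15.13 × (23.15 + 17.8) × √10.3 = 0.0023 × 15.13 × 40.95 × 3.2094 = 4.5735 mm/d
Over 7 days: 4.5735 × 7 = 32.015 mm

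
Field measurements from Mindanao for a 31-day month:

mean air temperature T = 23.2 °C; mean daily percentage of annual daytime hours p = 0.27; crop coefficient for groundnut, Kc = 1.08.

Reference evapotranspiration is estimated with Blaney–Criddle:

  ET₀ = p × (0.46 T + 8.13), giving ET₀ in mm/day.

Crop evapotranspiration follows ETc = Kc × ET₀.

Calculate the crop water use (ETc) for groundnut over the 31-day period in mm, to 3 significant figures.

170 mm

ET₀ = 0.27 × (0.46 × 23.2 + 8.13) = 0.27 × 18.802 = 5.0765 mm/d
ETc = Kc × ET₀ = 1.08 × 5.0765 = 5.4826 mm/d
Over 31 days: 5.4826 × 31 = 169.961 mm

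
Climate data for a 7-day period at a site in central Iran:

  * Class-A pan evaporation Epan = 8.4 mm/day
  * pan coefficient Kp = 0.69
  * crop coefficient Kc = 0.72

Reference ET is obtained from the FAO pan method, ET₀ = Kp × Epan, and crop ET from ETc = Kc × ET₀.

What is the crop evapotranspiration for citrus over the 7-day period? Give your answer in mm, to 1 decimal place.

29.2 mm

ET₀ = 0.69 × 8.4 = 5.7960 mm/d
ETc = Kc × ET₀ = 0.72 × 5.7960 = 4.1731 mm/d
Over 7 days: 4.1731 × 7 = 29.212 mm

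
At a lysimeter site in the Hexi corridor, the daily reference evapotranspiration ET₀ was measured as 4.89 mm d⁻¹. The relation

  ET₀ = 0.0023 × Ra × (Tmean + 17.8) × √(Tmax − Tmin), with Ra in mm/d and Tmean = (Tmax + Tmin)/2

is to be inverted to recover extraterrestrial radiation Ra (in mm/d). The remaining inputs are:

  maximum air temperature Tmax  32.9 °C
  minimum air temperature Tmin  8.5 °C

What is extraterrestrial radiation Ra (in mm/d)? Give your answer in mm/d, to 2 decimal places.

11.18 mm/d

Tmean = 20.70 °C; √ΔT = 4.9396
Ra = ET₀ / [0.0023 × (Tmean+17.8) × √ΔT] = 4.89 / (0.0023 × 38.50 × 4.9396) = 11.180 mm/d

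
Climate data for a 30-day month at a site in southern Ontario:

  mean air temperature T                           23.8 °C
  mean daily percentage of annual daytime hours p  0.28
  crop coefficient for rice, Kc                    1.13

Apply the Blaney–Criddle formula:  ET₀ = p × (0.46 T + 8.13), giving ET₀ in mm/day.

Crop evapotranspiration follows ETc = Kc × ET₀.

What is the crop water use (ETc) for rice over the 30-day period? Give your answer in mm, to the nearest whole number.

181 mm

ET₀ = 0.28 × (0.46 × 23.8 + 8.13) = 0.28 × 19.078 = 5.3418 mm/d
ETc = Kc × ET₀ = 1.13 × 5.3418 = 6.0362 mm/d
Over 30 days: 6.0362 × 30 = 181.086 mm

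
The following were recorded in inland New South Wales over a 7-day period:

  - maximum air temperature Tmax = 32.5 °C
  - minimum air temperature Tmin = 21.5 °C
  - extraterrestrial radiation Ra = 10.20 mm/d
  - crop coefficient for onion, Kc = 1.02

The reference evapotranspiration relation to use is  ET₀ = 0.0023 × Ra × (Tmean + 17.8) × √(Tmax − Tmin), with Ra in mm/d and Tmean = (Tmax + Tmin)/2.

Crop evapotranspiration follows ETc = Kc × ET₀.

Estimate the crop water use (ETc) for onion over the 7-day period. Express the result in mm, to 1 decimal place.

24.9 mm

Tmean = (32.5 + 21.5)/2 = 27.00 °C
ET₀ = 0.0023 × 10.20 × (27.00 + 17.8) × √11.0 = 0.0023 × 10.20 × 44.80 × 3.3166 = 3.4858 mm/d
ETc = Kc × ET₀ = 1.02 × 3.4858 = 3.5555 mm/d
Over 7 days: 3.5555 × 7 = 24.889 mm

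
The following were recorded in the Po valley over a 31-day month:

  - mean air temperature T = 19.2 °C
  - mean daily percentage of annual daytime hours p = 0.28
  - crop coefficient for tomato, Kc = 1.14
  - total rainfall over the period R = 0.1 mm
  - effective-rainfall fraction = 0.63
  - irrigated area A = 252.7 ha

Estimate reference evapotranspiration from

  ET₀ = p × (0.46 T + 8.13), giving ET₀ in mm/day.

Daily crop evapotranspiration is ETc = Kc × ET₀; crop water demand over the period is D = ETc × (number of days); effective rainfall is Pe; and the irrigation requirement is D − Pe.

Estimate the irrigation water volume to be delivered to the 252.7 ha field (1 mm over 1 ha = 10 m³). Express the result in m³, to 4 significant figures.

ET₀ = 0.28 × (0.46 × 19.2 + 8.13) = 0.28 × 16.962 = 4.7494 mm/d
ETc = Kc × ET₀ = 1.14 × 4.7494 = 5.4143 mm/d
Crop demand D = ETc × 31 d = 5.4143 × 31 = 167.843 mm
Pe = 0.63 × 0.1 = 0.063 mm
D − Pe = 167.843 − 0.063 = 167.780 mm
Volume = 167.780 mm × 252.7 ha × 10 = 423980.1 m³

424000 m³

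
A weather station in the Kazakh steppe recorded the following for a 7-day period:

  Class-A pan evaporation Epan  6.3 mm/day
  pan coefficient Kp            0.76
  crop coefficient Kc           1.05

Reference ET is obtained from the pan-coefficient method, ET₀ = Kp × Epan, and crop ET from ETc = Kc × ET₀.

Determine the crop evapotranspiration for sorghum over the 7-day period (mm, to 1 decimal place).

35.2 mm

ET₀ = 0.76 × 6.3 = 4.7880 mm/d
ETc = Kc × ET₀ = 1.05 × 4.7880 = 5.0274 mm/d
Over 7 days: 5.0274 × 7 = 35.192 mm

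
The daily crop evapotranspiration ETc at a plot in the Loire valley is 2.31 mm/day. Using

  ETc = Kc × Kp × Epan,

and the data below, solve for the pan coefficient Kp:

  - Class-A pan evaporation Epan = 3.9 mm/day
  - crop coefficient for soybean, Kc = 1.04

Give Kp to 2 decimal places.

ETc = Kc × Kp × Epan  ⇒  Kp = ETc / (Kc × Epan)
Kp = 2.31 / (1.04 × 3.9) = 2.31 / 4.056 = 0.5695

0.57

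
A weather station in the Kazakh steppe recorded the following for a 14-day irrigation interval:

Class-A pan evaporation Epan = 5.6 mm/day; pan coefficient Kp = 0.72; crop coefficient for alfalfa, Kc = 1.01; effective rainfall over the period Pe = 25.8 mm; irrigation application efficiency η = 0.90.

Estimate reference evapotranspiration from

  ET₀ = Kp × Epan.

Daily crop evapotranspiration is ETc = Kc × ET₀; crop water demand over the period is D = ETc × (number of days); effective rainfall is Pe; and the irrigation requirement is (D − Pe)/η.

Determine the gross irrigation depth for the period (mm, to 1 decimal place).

ET₀ = 0.72 × 5.6 = 4.0320 mm/d
ETc = Kc × ET₀ = 1.01 × 4.0320 = 4.0723 mm/d
Crop demand D = ETc × 14 d = 4.0723 × 14 = 57.012 mm
D − Pe = 57.012 − 25.8 = 31.212 mm
Gross irrigation = 31.212 / 0.90 = 34.680 mm

34.7 mm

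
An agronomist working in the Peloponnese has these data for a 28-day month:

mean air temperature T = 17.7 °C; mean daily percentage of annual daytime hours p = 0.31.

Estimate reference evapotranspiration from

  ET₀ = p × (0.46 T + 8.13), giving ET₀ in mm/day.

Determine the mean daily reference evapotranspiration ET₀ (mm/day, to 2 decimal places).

5.04 mm/day

ET₀ = 0.31 × (0.46 × 17.7 + 8.13) = 0.31 × 16.272 = 5.0443 mm/d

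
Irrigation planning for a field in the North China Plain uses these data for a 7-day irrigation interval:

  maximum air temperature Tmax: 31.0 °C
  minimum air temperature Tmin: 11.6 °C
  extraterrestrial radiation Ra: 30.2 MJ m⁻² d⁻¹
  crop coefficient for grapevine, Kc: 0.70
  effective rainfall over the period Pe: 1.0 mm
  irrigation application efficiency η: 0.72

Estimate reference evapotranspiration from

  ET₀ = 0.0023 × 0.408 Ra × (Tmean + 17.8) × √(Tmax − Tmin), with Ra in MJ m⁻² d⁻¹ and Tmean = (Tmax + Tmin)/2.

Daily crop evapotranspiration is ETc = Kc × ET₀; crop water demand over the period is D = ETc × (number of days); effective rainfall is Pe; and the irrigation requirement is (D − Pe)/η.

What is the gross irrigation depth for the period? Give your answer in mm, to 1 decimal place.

Tmean = (31.0 + 11.6)/2 = 21.30 °C
0.408 Ra = 0.408 × 30.2 = 12.3216 mm/d equivalent
ET₀ = 0.0023 × 12.3216 × (21.30 + 17.8) × √19.4 = 0.0023 × 12.3216 × 39.10 × 4.4045 = 4.8805 mm/d
ETc = Kc × ET₀ = 0.70 × 4.8805 = 3.4164 mm/d
Crop demand D = ETc × 7 d = 3.4164 × 7 = 23.915 mm
D − Pe = 23.915 − 1.0 = 22.915 mm
Gross irrigation = 22.915 / 0.72 = 31.826 mm

31.8 mm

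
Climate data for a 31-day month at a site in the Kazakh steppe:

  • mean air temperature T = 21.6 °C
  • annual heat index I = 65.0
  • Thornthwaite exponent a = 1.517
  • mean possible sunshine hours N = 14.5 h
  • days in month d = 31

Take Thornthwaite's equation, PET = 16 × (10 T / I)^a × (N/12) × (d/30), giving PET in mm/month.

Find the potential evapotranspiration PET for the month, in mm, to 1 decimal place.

10T/I = 10 × 21.6 / 65.0 = 3.3231
(10T/I)^a = 3.3231^1.517 = 6.1827
Uncorrected PET = 16 × 6.1827 = 98.923 mm
Correction = (N/12)(d/30) = (14.5/12)(31/30) = 1.2486
PET = 98.923 × 1.2486 = 123.515 mm/month

123.5 mm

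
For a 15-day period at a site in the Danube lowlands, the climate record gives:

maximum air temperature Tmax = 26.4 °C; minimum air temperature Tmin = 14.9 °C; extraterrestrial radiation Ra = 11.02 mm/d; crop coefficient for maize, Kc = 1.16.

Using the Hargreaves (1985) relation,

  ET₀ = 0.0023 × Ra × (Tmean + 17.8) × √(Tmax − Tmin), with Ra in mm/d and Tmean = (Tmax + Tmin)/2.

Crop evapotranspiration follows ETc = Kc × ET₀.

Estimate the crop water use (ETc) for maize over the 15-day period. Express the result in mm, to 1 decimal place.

57.5 mm

Tmean = (26.4 + 14.9)/2 = 20.65 °C
ET₀ = 0.0023 × 11.02 × (20.65 + 17.8) × √11.5 = 0.0023 × 11.02 × 38.45 × 3.3912 = 3.3049 mm/d
ETc = Kc × ET₀ = 1.16 × 3.3049 = 3.8337 mm/d
Over 15 days: 3.8337 × 15 = 57.506 mm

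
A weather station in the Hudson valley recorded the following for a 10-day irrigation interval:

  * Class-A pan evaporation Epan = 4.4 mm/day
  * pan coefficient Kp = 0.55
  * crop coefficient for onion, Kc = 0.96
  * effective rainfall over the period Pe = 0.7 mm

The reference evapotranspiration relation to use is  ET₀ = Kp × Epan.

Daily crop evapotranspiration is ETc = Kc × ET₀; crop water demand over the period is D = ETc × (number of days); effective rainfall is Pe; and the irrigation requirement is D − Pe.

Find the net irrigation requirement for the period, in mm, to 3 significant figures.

ET₀ = 0.55 × 4.4 = 2.4200 mm/d
ETc = Kc × ET₀ = 0.96 × 2.4200 = 2.3232 mm/d
Crop demand D = ETc × 10 d = 2.3232 × 10 = 23.232 mm
D − Pe = 23.232 − 0.7 = 22.532 mm

22.5 mm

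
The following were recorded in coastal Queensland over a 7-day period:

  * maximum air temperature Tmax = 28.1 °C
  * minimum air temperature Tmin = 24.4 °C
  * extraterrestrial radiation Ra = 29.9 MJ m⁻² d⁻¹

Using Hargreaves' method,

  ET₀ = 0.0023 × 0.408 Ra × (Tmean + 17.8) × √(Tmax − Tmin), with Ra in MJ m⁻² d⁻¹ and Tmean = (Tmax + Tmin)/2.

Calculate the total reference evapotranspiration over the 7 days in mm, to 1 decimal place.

Tmean = (28.1 + 24.4)/2 = 26.25 °C
0.408 Ra = 0.408 × 29.9 = 12.1992 mm/d equivalent
ET₀ = 0.0023 × 12.1992 × (26.25 + 17.8) × √3.7 = 0.0023 × 12.1992 × 44.05 × 1.9235 = 2.3774 mm/d
Over 7 days: 2.3774 × 7 = 16.642 mm

16.6 mm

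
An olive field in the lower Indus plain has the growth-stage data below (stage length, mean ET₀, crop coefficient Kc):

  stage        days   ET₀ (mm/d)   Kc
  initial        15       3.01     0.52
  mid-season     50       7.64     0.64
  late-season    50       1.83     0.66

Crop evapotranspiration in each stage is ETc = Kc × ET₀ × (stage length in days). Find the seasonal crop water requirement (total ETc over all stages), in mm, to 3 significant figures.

initial: 0.52 × 3.01 × 15 = 23.48 mm
mid-season: 0.64 × 7.64 × 50 = 244.48 mm
late-season: 0.66 × 1.83 × 50 = 60.39 mm
Seasonal total = 328.35 mm

328 mm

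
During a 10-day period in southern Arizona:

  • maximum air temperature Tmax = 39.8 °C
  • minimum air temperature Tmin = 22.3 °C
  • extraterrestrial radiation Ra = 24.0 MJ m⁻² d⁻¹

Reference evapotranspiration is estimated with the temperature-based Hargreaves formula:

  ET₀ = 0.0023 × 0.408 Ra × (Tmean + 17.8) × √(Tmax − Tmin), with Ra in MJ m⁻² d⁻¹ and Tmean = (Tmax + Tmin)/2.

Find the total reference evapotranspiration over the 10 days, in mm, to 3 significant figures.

46.0 mm

Tmean = (39.8 + 22.3)/2 = 31.05 °C
0.408 Ra = 0.408 × 24.0 = 9.7920 mm/d equivalent
ET₀ = 0.0023 × 9.7920 × (31.05 + 17.8) × √17.5 = 0.0023 × 9.7920 × 48.85 × 4.1833 = 4.6024 mm/d
Over 10 days: 4.6024 × 10 = 46.024 mm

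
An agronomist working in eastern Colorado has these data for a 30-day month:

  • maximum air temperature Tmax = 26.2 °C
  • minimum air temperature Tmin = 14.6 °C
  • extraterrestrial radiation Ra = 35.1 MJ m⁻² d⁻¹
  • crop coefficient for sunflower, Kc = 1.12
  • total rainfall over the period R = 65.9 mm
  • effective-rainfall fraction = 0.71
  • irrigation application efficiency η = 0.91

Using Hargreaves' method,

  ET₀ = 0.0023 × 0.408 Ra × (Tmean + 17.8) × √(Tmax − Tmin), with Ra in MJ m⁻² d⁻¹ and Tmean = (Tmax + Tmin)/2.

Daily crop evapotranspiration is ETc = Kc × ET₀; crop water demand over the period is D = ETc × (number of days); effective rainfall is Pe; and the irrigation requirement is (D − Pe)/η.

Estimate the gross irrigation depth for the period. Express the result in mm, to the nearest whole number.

Tmean = (26.2 + 14.6)/2 = 20.40 °C
0.408 Ra = 0.408 × 35.1 = 14.3208 mm/d equivalent
ET₀ = 0.0023 × 14.3208 × (20.40 + 17.8) × √11.6 = 0.0023 × 14.3208 × 38.20 × 3.4059 = 4.2854 mm/d
ETc = Kc × ET₀ = 1.12 × 4.2854 = 4.7996 mm/d
Crop demand D = ETc × 30 d = 4.7996 × 30 = 143.988 mm
Pe = 0.71 × 65.9 = 46.789 mm
D − Pe = 143.988 − 46.789 = 97.199 mm
Gross irrigation = 97.199 / 0.91 = 106.812 mm

107 mm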